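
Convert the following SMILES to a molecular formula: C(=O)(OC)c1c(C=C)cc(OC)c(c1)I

C11H11IO3

Heavy atoms from the SMILES: 11 C, 1 I, 3 O.
Implicit hydrogens by atom environment:
  4 × C (aromatic): no H
  3 × O: no H
  2 × C: 3 H each → 6
  2 × C (aromatic): 1 H each → 2
  1 × C: 2 H
  1 × C: 1 H
  1 × C: no H
  1 × I: no H
  Total hydrogens = 11.
Molecular formula: C11H11IO3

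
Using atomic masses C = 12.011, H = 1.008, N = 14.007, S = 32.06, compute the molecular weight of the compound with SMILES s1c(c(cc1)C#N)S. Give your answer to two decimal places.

141.21

Molecular formula: C5H3NS2.
M = 5×12.011 + 3×1.008 + 1×14.007 + 2×32.06 = 141.21 g/mol.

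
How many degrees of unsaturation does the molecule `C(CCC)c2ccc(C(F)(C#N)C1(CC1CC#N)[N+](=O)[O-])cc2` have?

10

Molecular formula from the SMILES: C17H18FN3O2.
DoU = (2C + 2 + N − H − X)/2 = (2·17 + 2 + 3 − 18 − 1)/2 = 20/2 = 10.
(Structurally: 2 ring(s) + 8 π bond(s) = 10.)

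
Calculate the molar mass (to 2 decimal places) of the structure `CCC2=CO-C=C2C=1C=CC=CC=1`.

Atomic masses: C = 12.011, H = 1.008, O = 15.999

172.23

Molecular formula: C12H12O.
M = 12×12.011 + 12×1.008 + 1×15.999 = 172.23 g/mol.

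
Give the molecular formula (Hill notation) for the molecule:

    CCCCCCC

Heavy atoms from the SMILES: 7 C.
Implicit hydrogens by atom environment:
  5 × C: 2 H each → 10
  2 × C: 3 H each → 6
  Total hydrogens = 16.
Molecular formula: C7H16

C7H16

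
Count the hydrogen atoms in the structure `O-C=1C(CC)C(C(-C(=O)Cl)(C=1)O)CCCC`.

19

Hydrogens are implicit in SMILES; fill each atom to its normal valence:
  4 × C: 2 H each → 8
  3 × C: 1 H each → 3
  3 × C: no H
  2 × C: 3 H each → 6
  2 × O: 1 H each → 2
  1 × Cl: no H
  1 × O: no H
  Total hydrogens = 19.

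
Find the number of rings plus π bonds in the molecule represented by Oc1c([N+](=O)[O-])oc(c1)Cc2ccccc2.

8

Molecular formula from the SMILES: C11H9NO4.
DoU = (2C + 2 + N − H − X)/2 = (2·11 + 2 + 1 − 9 − 0)/2 = 16/2 = 8.
(Structurally: 2 ring(s) + 6 π bond(s) = 8.)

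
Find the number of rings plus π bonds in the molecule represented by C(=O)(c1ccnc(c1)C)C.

Molecular formula from the SMILES: C8H9NO.
DoU = (2C + 2 + N − H − X)/2 = (2·8 + 2 + 1 − 9 − 0)/2 = 10/2 = 5.
(Structurally: 1 ring(s) + 4 π bond(s) = 5.)

5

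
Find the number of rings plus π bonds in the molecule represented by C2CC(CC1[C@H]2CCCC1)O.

Molecular formula from the SMILES: C10H18O.
DoU = (2C + 2 + N − H − X)/2 = (2·10 + 2 + 0 − 18 − 0)/2 = 4/2 = 2.
(Structurally: 2 ring(s) + 0 π bond(s) = 2.)

2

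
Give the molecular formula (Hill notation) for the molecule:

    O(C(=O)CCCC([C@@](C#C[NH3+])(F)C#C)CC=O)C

C13H17FNO3+

Heavy atoms from the SMILES: 13 C, 1 F, 1 N, 3 O.
Implicit hydrogens by atom environment:
  5 × C: no H
  4 × C: 2 H each → 8
  3 × C: 1 H each → 3
  3 × O: no H
  1 × C: 3 H
  1 × F: no H
  1 × N (charge +1): 3 H
  Total hydrogens = 17.
Net charge +1.
Molecular formula: C13H17FNO3+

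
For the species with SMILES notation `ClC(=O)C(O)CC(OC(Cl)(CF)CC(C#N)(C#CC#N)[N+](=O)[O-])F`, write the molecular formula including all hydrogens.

C12H9Cl2F2N3O5

Heavy atoms from the SMILES: 12 C, 2 Cl, 2 F, 3 N, 5 O.
Implicit hydrogens by atom environment:
  7 × C: no H
  3 × C: 2 H each → 6
  3 × O: no H
  2 × C: 1 H each → 2
  2 × Cl: no H
  2 × F: no H
  2 × N: no H
  1 × N (charge +1): no H
  1 × O: 1 H
  1 × O (charge -1): no H
  Total hydrogens = 9.
Molecular formula: C12H9Cl2F2N3O5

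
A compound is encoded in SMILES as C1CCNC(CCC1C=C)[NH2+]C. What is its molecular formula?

C10H21N2+

Heavy atoms from the SMILES: 10 C, 2 N.
Implicit hydrogens by atom environment:
  6 × C: 2 H each → 12
  3 × C: 1 H each → 3
  1 × C: 3 H
  1 × N (charge +1): 2 H
  1 × N: 1 H
  Total hydrogens = 21.
Net charge +1.
Molecular formula: C10H21N2+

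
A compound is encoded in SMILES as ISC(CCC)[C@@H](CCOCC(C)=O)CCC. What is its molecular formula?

C13H25IO2S

Heavy atoms from the SMILES: 13 C, 1 I, 2 O, 1 S.
Implicit hydrogens by atom environment:
  7 × C: 2 H each → 14
  3 × C: 3 H each → 9
  2 × C: 1 H each → 2
  2 × O: no H
  1 × C: no H
  1 × I: no H
  1 × S: no H
  Total hydrogens = 25.
Molecular formula: C13H25IO2S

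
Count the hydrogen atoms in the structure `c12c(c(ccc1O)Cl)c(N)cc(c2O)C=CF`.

Hydrogens are implicit in SMILES; fill each atom to its normal valence:
  7 × C (aromatic): no H
  3 × C (aromatic): 1 H each → 3
  2 × C: 1 H each → 2
  2 × O: 1 H each → 2
  1 × Cl: no H
  1 × F: no H
  1 × N: 2 H
  Total hydrogens = 9.

9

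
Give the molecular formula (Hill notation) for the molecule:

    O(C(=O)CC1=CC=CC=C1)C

Heavy atoms from the SMILES: 9 C, 2 O.
Implicit hydrogens by atom environment:
  5 × C (aromatic): 1 H each → 5
  2 × O: no H
  1 × C: 3 H
  1 × C: 2 H
  1 × C (aromatic): no H
  1 × C: no H
  Total hydrogens = 10.
Molecular formula: C9H10O2

C9H10O2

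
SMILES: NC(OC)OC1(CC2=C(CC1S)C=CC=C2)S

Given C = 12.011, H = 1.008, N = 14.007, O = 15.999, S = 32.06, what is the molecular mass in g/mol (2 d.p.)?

Molecular formula: C12H17NO2S2.
M = 12×12.011 + 17×1.008 + 1×14.007 + 2×15.999 + 2×32.06 = 271.39 g/mol.

271.39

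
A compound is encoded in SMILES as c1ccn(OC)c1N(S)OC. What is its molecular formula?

Heavy atoms from the SMILES: 6 C, 2 N, 2 O, 1 S.
Implicit hydrogens by atom environment:
  3 × C (aromatic): 1 H each → 3
  2 × C: 3 H each → 6
  2 × O: no H
  1 × C (aromatic): no H
  1 × N (aromatic): no H
  1 × N: no H
  1 × S: 1 H
  Total hydrogens = 10.
Molecular formula: C6H10N2O2S

C6H10N2O2S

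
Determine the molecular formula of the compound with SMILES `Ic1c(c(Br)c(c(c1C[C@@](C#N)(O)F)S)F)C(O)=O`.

Heavy atoms from the SMILES: 1 Br, 10 C, 2 F, 1 I, 1 N, 3 O, 1 S.
Implicit hydrogens by atom environment:
  6 × C (aromatic): no H
  3 × C: no H
  2 × F: no H
  2 × O: 1 H each → 2
  1 × Br: no H
  1 × C: 2 H
  1 × I: no H
  1 × N: no H
  1 × O: no H
  1 × S: 1 H
  Total hydrogens = 5.
Molecular formula: C10H5BrF2INO3S

C10H5BrF2INO3S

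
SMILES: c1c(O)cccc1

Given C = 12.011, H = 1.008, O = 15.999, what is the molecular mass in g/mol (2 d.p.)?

Molecular formula: C6H6O.
M = 6×12.011 + 6×1.008 + 1×15.999 = 94.11 g/mol.

94.11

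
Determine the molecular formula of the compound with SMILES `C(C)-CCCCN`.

C6H15N

Heavy atoms from the SMILES: 6 C, 1 N.
Implicit hydrogens by atom environment:
  5 × C: 2 H each → 10
  1 × C: 3 H
  1 × N: 2 H
  Total hydrogens = 15.
Molecular formula: C6H15N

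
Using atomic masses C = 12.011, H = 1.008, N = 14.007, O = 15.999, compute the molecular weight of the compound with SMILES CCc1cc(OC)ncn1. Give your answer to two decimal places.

138.17

Molecular formula: C7H10N2O.
M = 7×12.011 + 10×1.008 + 2×14.007 + 1×15.999 = 138.17 g/mol.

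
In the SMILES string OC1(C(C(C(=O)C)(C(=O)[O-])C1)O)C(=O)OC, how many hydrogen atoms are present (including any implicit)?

11

Hydrogens are implicit in SMILES; fill each atom to its normal valence:
  5 × C: no H
  4 × O: no H
  2 × C: 3 H each → 6
  2 × O: 1 H each → 2
  1 × C: 2 H
  1 × C: 1 H
  1 × O (charge -1): no H
  Total hydrogens = 11.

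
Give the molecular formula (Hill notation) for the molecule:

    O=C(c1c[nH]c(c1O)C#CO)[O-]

Heavy atoms from the SMILES: 7 C, 1 N, 4 O.
Implicit hydrogens by atom environment:
  3 × C (aromatic): no H
  3 × C: no H
  2 × O: 1 H each → 2
  1 × C (aromatic): 1 H
  1 × N (aromatic): 1 H
  1 × O: no H
  1 × O (charge -1): no H
  Total hydrogens = 4.
Net charge -1.
Molecular formula: C7H4NO4-

C7H4NO4-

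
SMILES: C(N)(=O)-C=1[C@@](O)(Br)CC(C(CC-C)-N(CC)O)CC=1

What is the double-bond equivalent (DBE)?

3

Molecular formula from the SMILES: C13H23BrN2O3.
DoU = (2C + 2 + N − H − X)/2 = (2·13 + 2 + 2 − 23 − 1)/2 = 6/2 = 3.
(Structurally: 1 ring(s) + 2 π bond(s) = 3.)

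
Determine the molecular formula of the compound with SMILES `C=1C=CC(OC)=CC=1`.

Heavy atoms from the SMILES: 7 C, 1 O.
Implicit hydrogens by atom environment:
  5 × C (aromatic): 1 H each → 5
  1 × C: 3 H
  1 × C (aromatic): no H
  1 × O: no H
  Total hydrogens = 8.
Molecular formula: C7H8O

C7H8O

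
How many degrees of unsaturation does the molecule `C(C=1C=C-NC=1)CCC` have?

Molecular formula from the SMILES: C8H13N.
DoU = (2C + 2 + N − H − X)/2 = (2·8 + 2 + 1 − 13 − 0)/2 = 6/2 = 3.
(Structurally: 1 ring(s) + 2 π bond(s) = 3.)

3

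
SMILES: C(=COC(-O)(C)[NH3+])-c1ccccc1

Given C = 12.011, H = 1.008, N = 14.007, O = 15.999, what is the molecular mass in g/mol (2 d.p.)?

180.23

Molecular formula: C10H14NO2+.
M = 10×12.011 + 14×1.008 + 1×14.007 + 2×15.999 = 180.23 g/mol.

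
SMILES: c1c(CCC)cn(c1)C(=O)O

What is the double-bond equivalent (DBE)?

4

Molecular formula from the SMILES: C8H11NO2.
DoU = (2C + 2 + N − H − X)/2 = (2·8 + 2 + 1 − 11 − 0)/2 = 8/2 = 4.
(Structurally: 1 ring(s) + 3 π bond(s) = 4.)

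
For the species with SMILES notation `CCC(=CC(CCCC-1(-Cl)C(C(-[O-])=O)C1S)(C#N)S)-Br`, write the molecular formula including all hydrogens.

C13H16BrClNO2S2-

Heavy atoms from the SMILES: 1 Br, 13 C, 1 Cl, 1 N, 2 O, 2 S.
Implicit hydrogens by atom environment:
  5 × C: no H
  4 × C: 2 H each → 8
  3 × C: 1 H each → 3
  2 × S: 1 H each → 2
  1 × Br: no H
  1 × C: 3 H
  1 × Cl: no H
  1 × N: no H
  1 × O: no H
  1 × O (charge -1): no H
  Total hydrogens = 16.
Net charge -1.
Molecular formula: C13H16BrClNO2S2-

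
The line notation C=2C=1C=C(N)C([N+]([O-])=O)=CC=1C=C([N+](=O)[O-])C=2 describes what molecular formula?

C10H7N3O4

Heavy atoms from the SMILES: 10 C, 3 N, 4 O.
Implicit hydrogens by atom environment:
  5 × C (aromatic): 1 H each → 5
  5 × C (aromatic): no H
  2 × N (charge +1): no H
  2 × O: no H
  2 × O (charge -1): no H
  1 × N: 2 H
  Total hydrogens = 7.
Molecular formula: C10H7N3O4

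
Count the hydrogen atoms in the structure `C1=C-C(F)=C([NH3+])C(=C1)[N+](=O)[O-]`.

Hydrogens are implicit in SMILES; fill each atom to its normal valence:
  3 × C (aromatic): 1 H each → 3
  3 × C (aromatic): no H
  1 × F: no H
  1 × N (charge +1): 3 H
  1 × N (charge +1): no H
  1 × O: no H
  1 × O (charge -1): no H
  Total hydrogens = 6.

6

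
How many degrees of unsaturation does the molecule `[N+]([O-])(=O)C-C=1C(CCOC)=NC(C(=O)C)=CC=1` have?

Molecular formula from the SMILES: C11H14N2O4.
DoU = (2C + 2 + N − H − X)/2 = (2·11 + 2 + 2 − 14 − 0)/2 = 12/2 = 6.
(Structurally: 1 ring(s) + 5 π bond(s) = 6.)

6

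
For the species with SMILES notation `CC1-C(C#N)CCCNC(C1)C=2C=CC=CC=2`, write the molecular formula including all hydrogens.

Heavy atoms from the SMILES: 15 C, 2 N.
Implicit hydrogens by atom environment:
  5 × C (aromatic): 1 H each → 5
  4 × C: 2 H each → 8
  3 × C: 1 H each → 3
  1 × C: 3 H
  1 × C: no H
  1 × C (aromatic): no H
  1 × N: 1 H
  1 × N: no H
  Total hydrogens = 20.
Molecular formula: C15H20N2

C15H20N2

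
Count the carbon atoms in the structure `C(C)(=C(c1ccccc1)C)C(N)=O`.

11

The symbol for carbon appears 11 times in the SMILES. Lowercase c denotes aromatic carbon and counts toward C.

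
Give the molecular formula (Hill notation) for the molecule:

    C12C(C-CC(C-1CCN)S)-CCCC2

Heavy atoms from the SMILES: 12 C, 1 N, 1 S.
Implicit hydrogens by atom environment:
  8 × C: 2 H each → 16
  4 × C: 1 H each → 4
  1 × N: 2 H
  1 × S: 1 H
  Total hydrogens = 23.
Molecular formula: C12H23NS

C12H23NS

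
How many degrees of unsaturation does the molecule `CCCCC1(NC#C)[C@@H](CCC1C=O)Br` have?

Molecular formula from the SMILES: C12H18BrNO.
DoU = (2C + 2 + N − H − X)/2 = (2·12 + 2 + 1 − 18 − 1)/2 = 8/2 = 4.
(Structurally: 1 ring(s) + 3 π bond(s) = 4.)

4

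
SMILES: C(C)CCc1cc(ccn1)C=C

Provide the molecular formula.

Heavy atoms from the SMILES: 11 C, 1 N.
Implicit hydrogens by atom environment:
  4 × C: 2 H each → 8
  3 × C (aromatic): 1 H each → 3
  2 × C (aromatic): no H
  1 × C: 3 H
  1 × C: 1 H
  1 × N (aromatic): no H
  Total hydrogens = 15.
Molecular formula: C11H15N

C11H15N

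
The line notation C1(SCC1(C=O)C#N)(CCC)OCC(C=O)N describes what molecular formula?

C11H16N2O3S

Heavy atoms from the SMILES: 11 C, 2 N, 3 O, 1 S.
Implicit hydrogens by atom environment:
  4 × C: 2 H each → 8
  3 × C: 1 H each → 3
  3 × C: no H
  3 × O: no H
  1 × C: 3 H
  1 × N: 2 H
  1 × N: no H
  1 × S: no H
  Total hydrogens = 16.
Molecular formula: C11H16N2O3S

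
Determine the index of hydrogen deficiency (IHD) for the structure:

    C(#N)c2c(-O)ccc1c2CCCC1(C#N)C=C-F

Molecular formula from the SMILES: C14H11FN2O.
DoU = (2C + 2 + N − H − X)/2 = (2·14 + 2 + 2 − 11 − 1)/2 = 20/2 = 10.
(Structurally: 2 ring(s) + 8 π bond(s) = 10.)

10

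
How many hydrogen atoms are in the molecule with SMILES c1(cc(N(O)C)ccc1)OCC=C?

Hydrogens are implicit in SMILES; fill each atom to its normal valence:
  4 × C (aromatic): 1 H each → 4
  2 × C: 2 H each → 4
  2 × C (aromatic): no H
  1 × C: 3 H
  1 × C: 1 H
  1 × N: no H
  1 × O: 1 H
  1 × O: no H
  Total hydrogens = 13.

13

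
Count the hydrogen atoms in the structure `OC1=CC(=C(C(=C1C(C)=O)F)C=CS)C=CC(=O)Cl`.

10

Hydrogens are implicit in SMILES; fill each atom to its normal valence:
  5 × C (aromatic): no H
  4 × C: 1 H each → 4
  2 × C: no H
  2 × O: no H
  1 × C: 3 H
  1 × C (aromatic): 1 H
  1 × Cl: no H
  1 × F: no H
  1 × O: 1 H
  1 × S: 1 H
  Total hydrogens = 10.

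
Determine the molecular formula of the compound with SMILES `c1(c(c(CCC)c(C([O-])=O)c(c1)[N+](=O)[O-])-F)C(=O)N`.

Heavy atoms from the SMILES: 11 C, 1 F, 2 N, 5 O.
Implicit hydrogens by atom environment:
  5 × C (aromatic): no H
  3 × O: no H
  2 × C: 2 H each → 4
  2 × C: no H
  2 × O (charge -1): no H
  1 × C: 3 H
  1 × C (aromatic): 1 H
  1 × F: no H
  1 × N: 2 H
  1 × N (charge +1): no H
  Total hydrogens = 10.
Net charge -1.
Molecular formula: C11H10FN2O5-

C11H10FN2O5-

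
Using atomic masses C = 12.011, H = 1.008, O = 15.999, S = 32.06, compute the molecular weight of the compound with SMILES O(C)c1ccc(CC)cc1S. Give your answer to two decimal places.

Molecular formula: C9H12OS.
M = 9×12.011 + 12×1.008 + 1×15.999 + 1×32.06 = 168.25 g/mol.

168.25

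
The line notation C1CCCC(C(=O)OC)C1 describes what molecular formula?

Heavy atoms from the SMILES: 8 C, 2 O.
Implicit hydrogens by atom environment:
  5 × C: 2 H each → 10
  2 × O: no H
  1 × C: 3 H
  1 × C: 1 H
  1 × C: no H
  Total hydrogens = 14.
Molecular formula: C8H14O2

C8H14O2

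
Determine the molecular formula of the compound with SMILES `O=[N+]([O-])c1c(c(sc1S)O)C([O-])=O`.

C5H2NO5S2-

Heavy atoms from the SMILES: 5 C, 1 N, 5 O, 2 S.
Implicit hydrogens by atom environment:
  4 × C (aromatic): no H
  2 × O: no H
  2 × O (charge -1): no H
  1 × C: no H
  1 × N (charge +1): no H
  1 × O: 1 H
  1 × S: 1 H
  1 × S (aromatic): no H
  Total hydrogens = 2.
Net charge -1.
Molecular formula: C5H2NO5S2-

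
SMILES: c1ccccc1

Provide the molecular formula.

Heavy atoms from the SMILES: 6 C.
Implicit hydrogens by atom environment:
  6 × C (aromatic): 1 H each → 6
  Total hydrogens = 6.
Molecular formula: C6H6

C6H6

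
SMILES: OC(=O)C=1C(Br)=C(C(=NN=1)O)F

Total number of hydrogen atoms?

2

Hydrogens are implicit in SMILES; fill each atom to its normal valence:
  4 × C (aromatic): no H
  2 × N (aromatic): no H
  2 × O: 1 H each → 2
  1 × Br: no H
  1 × C: no H
  1 × F: no H
  1 × O: no H
  Total hydrogens = 2.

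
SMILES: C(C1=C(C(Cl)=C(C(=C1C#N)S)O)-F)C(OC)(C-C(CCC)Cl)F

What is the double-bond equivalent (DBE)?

6

Molecular formula from the SMILES: C15H17Cl2F2NO2S.
DoU = (2C + 2 + N − H − X)/2 = (2·15 + 2 + 1 − 17 − 4)/2 = 12/2 = 6.
(Structurally: 1 ring(s) + 5 π bond(s) = 6.)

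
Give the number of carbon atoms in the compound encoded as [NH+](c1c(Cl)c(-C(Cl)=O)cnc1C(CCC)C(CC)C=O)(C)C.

The symbol for carbon appears 16 times in the SMILES. Lowercase c denotes aromatic carbon and counts toward C.

16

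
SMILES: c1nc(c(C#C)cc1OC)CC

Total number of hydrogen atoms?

11

Hydrogens are implicit in SMILES; fill each atom to its normal valence:
  3 × C (aromatic): no H
  2 × C: 3 H each → 6
  2 × C (aromatic): 1 H each → 2
  1 × C: 2 H
  1 × C: 1 H
  1 × C: no H
  1 × N (aromatic): no H
  1 × O: no H
  Total hydrogens = 11.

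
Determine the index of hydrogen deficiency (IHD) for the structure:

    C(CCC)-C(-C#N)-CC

2

Molecular formula from the SMILES: C8H15N.
DoU = (2C + 2 + N − H − X)/2 = (2·8 + 2 + 1 − 15 − 0)/2 = 4/2 = 2.
(Structurally: 0 ring(s) + 2 π bond(s) = 2.)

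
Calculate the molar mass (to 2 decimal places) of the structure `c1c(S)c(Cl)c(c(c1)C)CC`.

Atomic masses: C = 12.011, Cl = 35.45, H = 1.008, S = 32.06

186.70

Molecular formula: C9H11ClS.
M = 9×12.011 + 1×35.45 + 11×1.008 + 1×32.06 = 186.70 g/mol.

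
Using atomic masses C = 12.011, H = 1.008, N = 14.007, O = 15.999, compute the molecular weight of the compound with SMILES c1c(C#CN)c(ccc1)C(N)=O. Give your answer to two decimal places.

Molecular formula: C9H8N2O.
M = 9×12.011 + 8×1.008 + 2×14.007 + 1×15.999 = 160.18 g/mol.

160.18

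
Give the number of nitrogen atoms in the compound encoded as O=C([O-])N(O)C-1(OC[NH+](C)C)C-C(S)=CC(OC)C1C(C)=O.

2

The symbol for nitrogen appears 2 times in the SMILES.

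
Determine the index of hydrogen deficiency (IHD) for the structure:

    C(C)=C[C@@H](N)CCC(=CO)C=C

Molecular formula from the SMILES: C10H17NO.
DoU = (2C + 2 + N − H − X)/2 = (2·10 + 2 + 1 − 17 − 0)/2 = 6/2 = 3.
(Structurally: 0 ring(s) + 3 π bond(s) = 3.)

3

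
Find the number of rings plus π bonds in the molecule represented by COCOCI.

Molecular formula from the SMILES: C3H7IO2.
DoU = (2C + 2 + N − H − X)/2 = (2·3 + 2 + 0 − 7 − 1)/2 = 0/2 = 0.
(Structurally: 0 ring(s) + 0 π bond(s) = 0.)

0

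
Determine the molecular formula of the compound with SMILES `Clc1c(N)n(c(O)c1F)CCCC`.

C8H12ClFN2O

Heavy atoms from the SMILES: 8 C, 1 Cl, 1 F, 2 N, 1 O.
Implicit hydrogens by atom environment:
  4 × C (aromatic): no H
  3 × C: 2 H each → 6
  1 × C: 3 H
  1 × Cl: no H
  1 × F: no H
  1 × N: 2 H
  1 × N (aromatic): no H
  1 × O: 1 H
  Total hydrogens = 12.
Molecular formula: C8H12ClFN2O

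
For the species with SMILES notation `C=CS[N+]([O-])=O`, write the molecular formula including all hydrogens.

C2H3NO2S

Heavy atoms from the SMILES: 2 C, 1 N, 2 O, 1 S.
Implicit hydrogens by atom environment:
  1 × C: 2 H
  1 × C: 1 H
  1 × N (charge +1): no H
  1 × O: no H
  1 × O (charge -1): no H
  1 × S: no H
  Total hydrogens = 3.
Molecular formula: C2H3NO2S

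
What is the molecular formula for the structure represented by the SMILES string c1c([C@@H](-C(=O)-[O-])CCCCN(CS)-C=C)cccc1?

C15H20NO2S-

Heavy atoms from the SMILES: 15 C, 1 N, 2 O, 1 S.
Implicit hydrogens by atom environment:
  6 × C: 2 H each → 12
  5 × C (aromatic): 1 H each → 5
  2 × C: 1 H each → 2
  1 × C: no H
  1 × C (aromatic): no H
  1 × N: no H
  1 × O: no H
  1 × O (charge -1): no H
  1 × S: 1 H
  Total hydrogens = 20.
Net charge -1.
Molecular formula: C15H20NO2S-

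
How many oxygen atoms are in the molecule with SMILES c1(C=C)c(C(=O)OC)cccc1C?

2

The symbol for oxygen appears 2 times in the SMILES.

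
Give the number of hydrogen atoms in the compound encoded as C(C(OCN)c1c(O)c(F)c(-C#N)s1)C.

Hydrogens are implicit in SMILES; fill each atom to its normal valence:
  4 × C (aromatic): no H
  2 × C: 2 H each → 4
  1 × C: 3 H
  1 × C: 1 H
  1 × C: no H
  1 × F: no H
  1 × N: 2 H
  1 × N: no H
  1 × O: 1 H
  1 × O: no H
  1 × S (aromatic): no H
  Total hydrogens = 11.

11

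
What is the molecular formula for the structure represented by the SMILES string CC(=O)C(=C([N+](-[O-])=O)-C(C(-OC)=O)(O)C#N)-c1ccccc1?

C14H12N2O6

Heavy atoms from the SMILES: 14 C, 2 N, 6 O.
Implicit hydrogens by atom environment:
  6 × C: no H
  5 × C (aromatic): 1 H each → 5
  4 × O: no H
  2 × C: 3 H each → 6
  1 × C (aromatic): no H
  1 × N: no H
  1 × N (charge +1): no H
  1 × O: 1 H
  1 × O (charge -1): no H
  Total hydrogens = 12.
Molecular formula: C14H12N2O6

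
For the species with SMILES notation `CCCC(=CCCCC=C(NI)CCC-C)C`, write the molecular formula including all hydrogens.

Heavy atoms from the SMILES: 15 C, 1 I, 1 N.
Implicit hydrogens by atom environment:
  8 × C: 2 H each → 16
  3 × C: 3 H each → 9
  2 × C: 1 H each → 2
  2 × C: no H
  1 × I: no H
  1 × N: 1 H
  Total hydrogens = 28.
Molecular formula: C15H28IN

C15H28IN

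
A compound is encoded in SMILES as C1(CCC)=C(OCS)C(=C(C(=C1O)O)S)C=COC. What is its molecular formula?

Heavy atoms from the SMILES: 13 C, 4 O, 2 S.
Implicit hydrogens by atom environment:
  6 × C (aromatic): no H
  3 × C: 2 H each → 6
  2 × C: 3 H each → 6
  2 × C: 1 H each → 2
  2 × O: 1 H each → 2
  2 × O: no H
  2 × S: 1 H each → 2
  Total hydrogens = 18.
Molecular formula: C13H18O4S2

C13H18O4S2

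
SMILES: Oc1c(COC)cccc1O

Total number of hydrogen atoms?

Hydrogens are implicit in SMILES; fill each atom to its normal valence:
  3 × C (aromatic): 1 H each → 3
  3 × C (aromatic): no H
  2 × O: 1 H each → 2
  1 × C: 3 H
  1 × C: 2 H
  1 × O: no H
  Total hydrogens = 10.

10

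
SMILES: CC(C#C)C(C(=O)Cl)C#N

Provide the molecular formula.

C7H6ClNO

Heavy atoms from the SMILES: 7 C, 1 Cl, 1 N, 1 O.
Implicit hydrogens by atom environment:
  3 × C: 1 H each → 3
  3 × C: no H
  1 × C: 3 H
  1 × Cl: no H
  1 × N: no H
  1 × O: no H
  Total hydrogens = 6.
Molecular formula: C7H6ClNO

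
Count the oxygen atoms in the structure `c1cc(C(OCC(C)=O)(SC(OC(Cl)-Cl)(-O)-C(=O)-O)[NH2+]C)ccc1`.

6

The symbol for oxygen appears 6 times in the SMILES.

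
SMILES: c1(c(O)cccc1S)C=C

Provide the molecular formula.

C8H8OS

Heavy atoms from the SMILES: 8 C, 1 O, 1 S.
Implicit hydrogens by atom environment:
  3 × C (aromatic): 1 H each → 3
  3 × C (aromatic): no H
  1 × C: 2 H
  1 × C: 1 H
  1 × O: 1 H
  1 × S: 1 H
  Total hydrogens = 8.
Molecular formula: C8H8OS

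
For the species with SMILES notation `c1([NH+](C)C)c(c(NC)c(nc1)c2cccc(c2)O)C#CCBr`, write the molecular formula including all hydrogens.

C17H19BrN3O+

Heavy atoms from the SMILES: 1 Br, 17 C, 3 N, 1 O.
Implicit hydrogens by atom environment:
  6 × C (aromatic): no H
  5 × C (aromatic): 1 H each → 5
  3 × C: 3 H each → 9
  2 × C: no H
  1 × Br: no H
  1 × C: 2 H
  1 × N (charge +1): 1 H
  1 × N: 1 H
  1 × N (aromatic): no H
  1 × O: 1 H
  Total hydrogens = 19.
Net charge +1.
Molecular formula: C17H19BrN3O+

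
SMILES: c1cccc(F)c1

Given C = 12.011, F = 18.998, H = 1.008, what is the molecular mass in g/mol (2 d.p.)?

Molecular formula: C6H5F.
M = 6×12.011 + 1×18.998 + 5×1.008 = 96.10 g/mol.

96.10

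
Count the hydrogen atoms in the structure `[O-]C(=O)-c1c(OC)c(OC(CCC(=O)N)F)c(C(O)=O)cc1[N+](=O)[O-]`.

12

Hydrogens are implicit in SMILES; fill each atom to its normal valence:
  6 × O: no H
  5 × C (aromatic): no H
  3 × C: no H
  2 × C: 2 H each → 4
  2 × O (charge -1): no H
  1 × C: 3 H
  1 × C (aromatic): 1 H
  1 × C: 1 H
  1 × F: no H
  1 × N: 2 H
  1 × N (charge +1): no H
  1 × O: 1 H
  Total hydrogens = 12.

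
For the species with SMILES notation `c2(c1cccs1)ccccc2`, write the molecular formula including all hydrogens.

Heavy atoms from the SMILES: 10 C, 1 S.
Implicit hydrogens by atom environment:
  8 × C (aromatic): 1 H each → 8
  2 × C (aromatic): no H
  1 × S (aromatic): no H
  Total hydrogens = 8.
Molecular formula: C10H8S

C10H8S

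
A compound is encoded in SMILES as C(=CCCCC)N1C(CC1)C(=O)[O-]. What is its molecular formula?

C10H16NO2-

Heavy atoms from the SMILES: 10 C, 1 N, 2 O.
Implicit hydrogens by atom environment:
  5 × C: 2 H each → 10
  3 × C: 1 H each → 3
  1 × C: 3 H
  1 × C: no H
  1 × N: no H
  1 × O: no H
  1 × O (charge -1): no H
  Total hydrogens = 16.
Net charge -1.
Molecular formula: C10H16NO2-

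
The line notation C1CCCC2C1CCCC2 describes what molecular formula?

Heavy atoms from the SMILES: 10 C.
Implicit hydrogens by atom environment:
  8 × C: 2 H each → 16
  2 × C: 1 H each → 2
  Total hydrogens = 18.
Molecular formula: C10H18

C10H18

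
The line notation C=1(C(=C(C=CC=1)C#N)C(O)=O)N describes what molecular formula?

Heavy atoms from the SMILES: 8 C, 2 N, 2 O.
Implicit hydrogens by atom environment:
  3 × C (aromatic): 1 H each → 3
  3 × C (aromatic): no H
  2 × C: no H
  1 × N: 2 H
  1 × N: no H
  1 × O: 1 H
  1 × O: no H
  Total hydrogens = 6.
Molecular formula: C8H6N2O2

C8H6N2O2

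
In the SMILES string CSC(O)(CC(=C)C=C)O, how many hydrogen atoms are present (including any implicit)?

12

Hydrogens are implicit in SMILES; fill each atom to its normal valence:
  3 × C: 2 H each → 6
  2 × C: no H
  2 × O: 1 H each → 2
  1 × C: 3 H
  1 × C: 1 H
  1 × S: no H
  Total hydrogens = 12.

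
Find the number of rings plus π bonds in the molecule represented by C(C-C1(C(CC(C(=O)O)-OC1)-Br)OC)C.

2

Molecular formula from the SMILES: C10H17BrO4.
DoU = (2C + 2 + N − H − X)/2 = (2·10 + 2 + 0 − 17 − 1)/2 = 4/2 = 2.
(Structurally: 1 ring(s) + 1 π bond(s) = 2.)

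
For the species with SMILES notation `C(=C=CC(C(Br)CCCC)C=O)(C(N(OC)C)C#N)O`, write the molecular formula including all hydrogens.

Heavy atoms from the SMILES: 1 Br, 14 C, 2 N, 3 O.
Implicit hydrogens by atom environment:
  5 × C: 1 H each → 5
  3 × C: 3 H each → 9
  3 × C: 2 H each → 6
  3 × C: no H
  2 × N: no H
  2 × O: no H
  1 × Br: no H
  1 × O: 1 H
  Total hydrogens = 21.
Molecular formula: C14H21BrN2O3

C14H21BrN2O3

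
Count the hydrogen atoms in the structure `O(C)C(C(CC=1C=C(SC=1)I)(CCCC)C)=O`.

Hydrogens are implicit in SMILES; fill each atom to its normal valence:
  4 × C: 2 H each → 8
  3 × C: 3 H each → 9
  2 × C (aromatic): 1 H each → 2
  2 × C (aromatic): no H
  2 × C: no H
  2 × O: no H
  1 × I: no H
  1 × S (aromatic): no H
  Total hydrogens = 19.

19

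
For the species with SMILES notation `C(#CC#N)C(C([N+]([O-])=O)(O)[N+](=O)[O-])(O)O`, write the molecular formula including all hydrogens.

C5H3N3O7

Heavy atoms from the SMILES: 5 C, 3 N, 7 O.
Implicit hydrogens by atom environment:
  5 × C: no H
  3 × O: 1 H each → 3
  2 × N (charge +1): no H
  2 × O: no H
  2 × O (charge -1): no H
  1 × N: no H
  Total hydrogens = 3.
Molecular formula: C5H3N3O7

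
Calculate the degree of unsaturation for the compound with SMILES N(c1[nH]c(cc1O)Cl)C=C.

4

Molecular formula from the SMILES: C6H7ClN2O.
DoU = (2C + 2 + N − H − X)/2 = (2·6 + 2 + 2 − 7 − 1)/2 = 8/2 = 4.
(Structurally: 1 ring(s) + 3 π bond(s) = 4.)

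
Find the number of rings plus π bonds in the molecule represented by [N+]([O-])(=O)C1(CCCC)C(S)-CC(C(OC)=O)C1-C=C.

Molecular formula from the SMILES: C13H21NO4S.
DoU = (2C + 2 + N − H − X)/2 = (2·13 + 2 + 1 − 21 − 0)/2 = 8/2 = 4.
(Structurally: 1 ring(s) + 3 π bond(s) = 4.)

4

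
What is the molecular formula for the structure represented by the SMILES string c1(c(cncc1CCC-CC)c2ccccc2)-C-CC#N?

Heavy atoms from the SMILES: 19 C, 2 N.
Implicit hydrogens by atom environment:
  7 × C (aromatic): 1 H each → 7
  6 × C: 2 H each → 12
  4 × C (aromatic): no H
  1 × C: 3 H
  1 × C: no H
  1 × N (aromatic): no H
  1 × N: no H
  Total hydrogens = 22.
Molecular formula: C19H22N2

C19H22N2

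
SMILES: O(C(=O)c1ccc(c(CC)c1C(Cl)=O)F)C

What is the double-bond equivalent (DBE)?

6

Molecular formula from the SMILES: C11H10ClFO3.
DoU = (2C + 2 + N − H − X)/2 = (2·11 + 2 + 0 − 10 − 2)/2 = 12/2 = 6.
(Structurally: 1 ring(s) + 5 π bond(s) = 6.)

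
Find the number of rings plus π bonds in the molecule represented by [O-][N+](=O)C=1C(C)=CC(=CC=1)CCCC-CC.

5

Molecular formula from the SMILES: C13H19NO2.
DoU = (2C + 2 + N − H − X)/2 = (2·13 + 2 + 1 − 19 − 0)/2 = 10/2 = 5.
(Structurally: 1 ring(s) + 4 π bond(s) = 5.)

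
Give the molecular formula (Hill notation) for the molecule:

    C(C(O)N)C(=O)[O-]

C3H6NO3-

Heavy atoms from the SMILES: 3 C, 1 N, 3 O.
Implicit hydrogens by atom environment:
  1 × C: 2 H
  1 × C: 1 H
  1 × C: no H
  1 × N: 2 H
  1 × O: 1 H
  1 × O: no H
  1 × O (charge -1): no H
  Total hydrogens = 6.
Net charge -1.
Molecular formula: C3H6NO3-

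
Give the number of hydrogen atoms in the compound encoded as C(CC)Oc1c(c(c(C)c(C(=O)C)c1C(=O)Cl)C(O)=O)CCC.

Hydrogens are implicit in SMILES; fill each atom to its normal valence:
  6 × C (aromatic): no H
  4 × C: 3 H each → 12
  4 × C: 2 H each → 8
  4 × O: no H
  3 × C: no H
  1 × Cl: no H
  1 × O: 1 H
  Total hydrogens = 21.

21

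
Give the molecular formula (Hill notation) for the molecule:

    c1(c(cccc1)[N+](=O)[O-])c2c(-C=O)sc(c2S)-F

Heavy atoms from the SMILES: 11 C, 1 F, 1 N, 3 O, 2 S.
Implicit hydrogens by atom environment:
  6 × C (aromatic): no H
  4 × C (aromatic): 1 H each → 4
  2 × O: no H
  1 × C: 1 H
  1 × F: no H
  1 × N (charge +1): no H
  1 × O (charge -1): no H
  1 × S: 1 H
  1 × S (aromatic): no H
  Total hydrogens = 6.
Molecular formula: C11H6FNO3S2

C11H6FNO3S2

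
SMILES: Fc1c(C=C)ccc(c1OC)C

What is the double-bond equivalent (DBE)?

5

Molecular formula from the SMILES: C10H11FO.
DoU = (2C + 2 + N − H − X)/2 = (2·10 + 2 + 0 − 11 − 1)/2 = 10/2 = 5.
(Structurally: 1 ring(s) + 4 π bond(s) = 5.)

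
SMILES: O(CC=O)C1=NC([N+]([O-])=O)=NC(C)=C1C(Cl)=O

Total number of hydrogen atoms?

6

Hydrogens are implicit in SMILES; fill each atom to its normal valence:
  4 × C (aromatic): no H
  4 × O: no H
  2 × N (aromatic): no H
  1 × C: 3 H
  1 × C: 2 H
  1 × C: 1 H
  1 × C: no H
  1 × Cl: no H
  1 × N (charge +1): no H
  1 × O (charge -1): no H
  Total hydrogens = 6.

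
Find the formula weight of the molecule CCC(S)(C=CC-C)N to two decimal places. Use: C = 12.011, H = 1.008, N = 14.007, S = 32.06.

Molecular formula: C7H15NS.
M = 7×12.011 + 15×1.008 + 1×14.007 + 1×32.06 = 145.26 g/mol.

145.26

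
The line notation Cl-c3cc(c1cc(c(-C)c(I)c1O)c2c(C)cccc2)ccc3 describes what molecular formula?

C20H16ClIO

Heavy atoms from the SMILES: 20 C, 1 Cl, 1 I, 1 O.
Implicit hydrogens by atom environment:
  9 × C (aromatic): 1 H each → 9
  9 × C (aromatic): no H
  2 × C: 3 H each → 6
  1 × Cl: no H
  1 × I: no H
  1 × O: 1 H
  Total hydrogens = 16.
Molecular formula: C20H16ClIO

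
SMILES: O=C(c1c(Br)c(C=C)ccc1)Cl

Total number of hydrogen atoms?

Hydrogens are implicit in SMILES; fill each atom to its normal valence:
  3 × C (aromatic): 1 H each → 3
  3 × C (aromatic): no H
  1 × Br: no H
  1 × C: 2 H
  1 × C: 1 H
  1 × C: no H
  1 × Cl: no H
  1 × O: no H
  Total hydrogens = 6.

6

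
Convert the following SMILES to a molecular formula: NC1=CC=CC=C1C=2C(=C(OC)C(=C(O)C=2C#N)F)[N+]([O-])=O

Heavy atoms from the SMILES: 14 C, 1 F, 3 N, 4 O.
Implicit hydrogens by atom environment:
  8 × C (aromatic): no H
  4 × C (aromatic): 1 H each → 4
  2 × O: no H
  1 × C: 3 H
  1 × C: no H
  1 × F: no H
  1 × N: 2 H
  1 × N: no H
  1 × N (charge +1): no H
  1 × O: 1 H
  1 × O (charge -1): no H
  Total hydrogens = 10.
Molecular formula: C14H10FN3O4

C14H10FN3O4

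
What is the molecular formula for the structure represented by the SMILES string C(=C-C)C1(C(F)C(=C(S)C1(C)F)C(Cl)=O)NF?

Heavy atoms from the SMILES: 10 C, 1 Cl, 3 F, 1 N, 1 O, 1 S.
Implicit hydrogens by atom environment:
  5 × C: no H
  3 × C: 1 H each → 3
  3 × F: no H
  2 × C: 3 H each → 6
  1 × Cl: no H
  1 × N: 1 H
  1 × O: no H
  1 × S: 1 H
  Total hydrogens = 11.
Molecular formula: C10H11ClF3NOS

C10H11ClF3NOS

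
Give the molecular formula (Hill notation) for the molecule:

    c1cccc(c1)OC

C7H8O

Heavy atoms from the SMILES: 7 C, 1 O.
Implicit hydrogens by atom environment:
  5 × C (aromatic): 1 H each → 5
  1 × C: 3 H
  1 × C (aromatic): no H
  1 × O: no H
  Total hydrogens = 8.
Molecular formula: C7H8O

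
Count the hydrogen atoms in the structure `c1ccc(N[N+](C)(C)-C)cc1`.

15

Hydrogens are implicit in SMILES; fill each atom to its normal valence:
  5 × C (aromatic): 1 H each → 5
  3 × C: 3 H each → 9
  1 × C (aromatic): no H
  1 × N: 1 H
  1 × N (charge +1): no H
  Total hydrogens = 15.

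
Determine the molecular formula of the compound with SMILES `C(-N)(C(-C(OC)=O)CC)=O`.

Heavy atoms from the SMILES: 6 C, 1 N, 3 O.
Implicit hydrogens by atom environment:
  3 × O: no H
  2 × C: 3 H each → 6
  2 × C: no H
  1 × C: 2 H
  1 × C: 1 H
  1 × N: 2 H
  Total hydrogens = 11.
Molecular formula: C6H11NO3

C6H11NO3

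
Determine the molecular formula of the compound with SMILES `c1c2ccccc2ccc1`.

Heavy atoms from the SMILES: 10 C.
Implicit hydrogens by atom environment:
  8 × C (aromatic): 1 H each → 8
  2 × C (aromatic): no H
  Total hydrogens = 8.
Molecular formula: C10H8

C10H8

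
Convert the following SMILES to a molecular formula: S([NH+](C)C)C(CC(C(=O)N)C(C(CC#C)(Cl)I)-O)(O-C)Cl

Heavy atoms from the SMILES: 12 C, 2 Cl, 1 I, 2 N, 3 O, 1 S.
Implicit hydrogens by atom environment:
  4 × C: no H
  3 × C: 3 H each → 9
  3 × C: 1 H each → 3
  2 × C: 2 H each → 4
  2 × Cl: no H
  2 × O: no H
  1 × I: no H
  1 × N: 2 H
  1 × N (charge +1): 1 H
  1 × O: 1 H
  1 × S: no H
  Total hydrogens = 20.
Net charge +1.
Molecular formula: C12H20Cl2IN2O3S+

C12H20Cl2IN2O3S+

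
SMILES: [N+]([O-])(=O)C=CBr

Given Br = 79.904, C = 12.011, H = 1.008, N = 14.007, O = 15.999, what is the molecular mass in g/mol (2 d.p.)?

151.95

Molecular formula: C2H2BrNO2.
M = 1×79.904 + 2×12.011 + 2×1.008 + 1×14.007 + 2×15.999 = 151.95 g/mol.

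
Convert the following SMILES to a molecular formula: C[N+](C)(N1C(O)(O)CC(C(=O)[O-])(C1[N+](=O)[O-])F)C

C8H14FN3O6

Heavy atoms from the SMILES: 8 C, 1 F, 3 N, 6 O.
Implicit hydrogens by atom environment:
  3 × C: 3 H each → 9
  3 × C: no H
  2 × N (charge +1): no H
  2 × O: 1 H each → 2
  2 × O: no H
  2 × O (charge -1): no H
  1 × C: 2 H
  1 × C: 1 H
  1 × F: no H
  1 × N: no H
  Total hydrogens = 14.
Molecular formula: C8H14FN3O6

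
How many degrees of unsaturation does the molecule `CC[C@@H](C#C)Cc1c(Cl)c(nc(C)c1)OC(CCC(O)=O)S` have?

Molecular formula from the SMILES: C16H20ClNO3S.
DoU = (2C + 2 + N − H − X)/2 = (2·16 + 2 + 1 − 20 − 1)/2 = 14/2 = 7.
(Structurally: 1 ring(s) + 6 π bond(s) = 7.)

7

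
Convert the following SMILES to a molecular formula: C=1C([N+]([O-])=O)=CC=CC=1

C6H5NO2

Heavy atoms from the SMILES: 6 C, 1 N, 2 O.
Implicit hydrogens by atom environment:
  5 × C (aromatic): 1 H each → 5
  1 × C (aromatic): no H
  1 × N (charge +1): no H
  1 × O: no H
  1 × O (charge -1): no H
  Total hydrogens = 5.
Molecular formula: C6H5NO2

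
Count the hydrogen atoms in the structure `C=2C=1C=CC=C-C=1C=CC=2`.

8

Hydrogens are implicit in SMILES; fill each atom to its normal valence:
  8 × C (aromatic): 1 H each → 8
  2 × C (aromatic): no H
  Total hydrogens = 8.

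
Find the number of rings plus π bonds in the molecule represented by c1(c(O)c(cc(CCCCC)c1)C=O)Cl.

Molecular formula from the SMILES: C12H15ClO2.
DoU = (2C + 2 + N − H − X)/2 = (2·12 + 2 + 0 − 15 − 1)/2 = 10/2 = 5.
(Structurally: 1 ring(s) + 4 π bond(s) = 5.)

5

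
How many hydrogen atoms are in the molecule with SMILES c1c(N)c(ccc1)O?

Hydrogens are implicit in SMILES; fill each atom to its normal valence:
  4 × C (aromatic): 1 H each → 4
  2 × C (aromatic): no H
  1 × N: 2 H
  1 × O: 1 H
  Total hydrogens = 7.

7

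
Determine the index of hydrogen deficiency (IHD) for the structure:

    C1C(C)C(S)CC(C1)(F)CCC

Molecular formula from the SMILES: C10H19FS.
DoU = (2C + 2 + N − H − X)/2 = (2·10 + 2 + 0 − 19 − 1)/2 = 2/2 = 1.
(Structurally: 1 ring(s) + 0 π bond(s) = 1.)

1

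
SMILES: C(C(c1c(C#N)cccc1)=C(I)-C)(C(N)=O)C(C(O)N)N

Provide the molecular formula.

C14H17IN4O2

Heavy atoms from the SMILES: 14 C, 1 I, 4 N, 2 O.
Implicit hydrogens by atom environment:
  4 × C (aromatic): 1 H each → 4
  4 × C: no H
  3 × C: 1 H each → 3
  3 × N: 2 H each → 6
  2 × C (aromatic): no H
  1 × C: 3 H
  1 × I: no H
  1 × N: no H
  1 × O: 1 H
  1 × O: no H
  Total hydrogens = 17.
Molecular formula: C14H17IN4O2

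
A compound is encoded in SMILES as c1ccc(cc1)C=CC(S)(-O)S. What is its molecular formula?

C9H10OS2

Heavy atoms from the SMILES: 9 C, 1 O, 2 S.
Implicit hydrogens by atom environment:
  5 × C (aromatic): 1 H each → 5
  2 × C: 1 H each → 2
  2 × S: 1 H each → 2
  1 × C: no H
  1 × C (aromatic): no H
  1 × O: 1 H
  Total hydrogens = 10.
Molecular formula: C9H10OS2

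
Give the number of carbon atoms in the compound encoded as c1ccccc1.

The symbol for carbon appears 6 times in the SMILES. Lowercase c denotes aromatic carbon and counts toward C.

6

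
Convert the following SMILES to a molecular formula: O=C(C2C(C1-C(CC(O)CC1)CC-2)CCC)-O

Heavy atoms from the SMILES: 14 C, 3 O.
Implicit hydrogens by atom environment:
  7 × C: 2 H each → 14
  5 × C: 1 H each → 5
  2 × O: 1 H each → 2
  1 × C: 3 H
  1 × C: no H
  1 × O: no H
  Total hydrogens = 24.
Molecular formula: C14H24O3

C14H24O3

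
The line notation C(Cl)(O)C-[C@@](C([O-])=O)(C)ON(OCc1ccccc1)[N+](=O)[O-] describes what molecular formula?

Heavy atoms from the SMILES: 12 C, 1 Cl, 2 N, 7 O.
Implicit hydrogens by atom environment:
  5 × C (aromatic): 1 H each → 5
  4 × O: no H
  2 × C: 2 H each → 4
  2 × C: no H
  2 × O (charge -1): no H
  1 × C: 3 H
  1 × C: 1 H
  1 × C (aromatic): no H
  1 × Cl: no H
  1 × N: no H
  1 × N (charge +1): no H
  1 × O: 1 H
  Total hydrogens = 14.
Net charge -1.
Molecular formula: C12H14ClN2O7-

C12H14ClN2O7-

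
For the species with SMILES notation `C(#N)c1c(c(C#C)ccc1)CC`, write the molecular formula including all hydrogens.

Heavy atoms from the SMILES: 11 C, 1 N.
Implicit hydrogens by atom environment:
  3 × C (aromatic): 1 H each → 3
  3 × C (aromatic): no H
  2 × C: no H
  1 × C: 3 H
  1 × C: 2 H
  1 × C: 1 H
  1 × N: no H
  Total hydrogens = 9.
Molecular formula: C11H9N

C11H9N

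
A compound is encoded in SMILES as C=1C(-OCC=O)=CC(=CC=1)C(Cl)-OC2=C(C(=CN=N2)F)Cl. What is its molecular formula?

C13H9Cl2FN2O3

Heavy atoms from the SMILES: 13 C, 2 Cl, 1 F, 2 N, 3 O.
Implicit hydrogens by atom environment:
  5 × C (aromatic): 1 H each → 5
  5 × C (aromatic): no H
  3 × O: no H
  2 × C: 1 H each → 2
  2 × Cl: no H
  2 × N (aromatic): no H
  1 × C: 2 H
  1 × F: no H
  Total hydrogens = 9.
Molecular formula: C13H9Cl2FN2O3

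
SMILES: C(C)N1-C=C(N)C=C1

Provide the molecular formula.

Heavy atoms from the SMILES: 6 C, 2 N.
Implicit hydrogens by atom environment:
  3 × C (aromatic): 1 H each → 3
  1 × C: 3 H
  1 × C: 2 H
  1 × C (aromatic): no H
  1 × N: 2 H
  1 × N (aromatic): no H
  Total hydrogens = 10.
Molecular formula: C6H10N2

C6H10N2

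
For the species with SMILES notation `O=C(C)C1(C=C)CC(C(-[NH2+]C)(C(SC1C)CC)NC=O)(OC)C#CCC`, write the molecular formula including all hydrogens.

Heavy atoms from the SMILES: 20 C, 2 N, 3 O, 1 S.
Implicit hydrogens by atom environment:
  6 × C: 3 H each → 18
  6 × C: no H
  4 × C: 2 H each → 8
  4 × C: 1 H each → 4
  3 × O: no H
  1 × N (charge +1): 2 H
  1 × N: 1 H
  1 × S: no H
  Total hydrogens = 33.
Net charge +1.
Molecular formula: C20H33N2O3S+

C20H33N2O3S+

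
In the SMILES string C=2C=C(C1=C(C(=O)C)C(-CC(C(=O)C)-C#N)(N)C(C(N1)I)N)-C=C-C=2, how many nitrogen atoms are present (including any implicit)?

4

The symbol for nitrogen appears 4 times in the SMILES.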